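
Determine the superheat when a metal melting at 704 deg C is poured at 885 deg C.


Formula: Superheat = T_pour - T_melt
Superheat = 885 - 704 = 181 deg C

Answer: 181 deg C


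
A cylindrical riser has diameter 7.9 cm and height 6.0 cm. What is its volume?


Formula: V = pi * (D/2)^2 * H  (cylinder volume)
Radius = D/2 = 7.9/2 = 3.95 cm
V = pi * 3.95^2 * 6.0 = 294.1002 cm^3

Answer: 294.1002 cm^3


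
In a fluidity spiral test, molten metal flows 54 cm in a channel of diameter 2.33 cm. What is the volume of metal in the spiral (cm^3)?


Formula: V = pi * (d/2)^2 * L  (cylinder volume)
Radius = 2.33/2 = 1.165 cm
V = pi * 1.165^2 * 54 = 230.2478 cm^3

Final answer: 230.2478 cm^3


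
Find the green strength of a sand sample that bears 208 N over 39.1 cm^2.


Formula: Compressive Strength = Force / Area
Strength = 208 N / 39.1 cm^2 = 5.3197 N/cm^2


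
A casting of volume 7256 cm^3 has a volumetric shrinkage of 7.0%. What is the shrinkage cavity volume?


Formula: V_shrink = V_casting * shrinkage_pct / 100
V_shrink = 7256 cm^3 * 7.0 / 100 = 507.9200 cm^3

507.9200 cm^3


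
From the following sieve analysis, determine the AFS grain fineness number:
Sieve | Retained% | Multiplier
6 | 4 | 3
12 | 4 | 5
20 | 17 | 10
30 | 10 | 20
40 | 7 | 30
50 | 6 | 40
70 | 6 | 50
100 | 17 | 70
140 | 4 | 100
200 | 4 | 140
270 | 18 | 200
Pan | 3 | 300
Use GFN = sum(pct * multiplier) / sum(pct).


Formula: GFN = sum(pct * multiplier) / sum(pct)
sum(pct * multiplier) = 7802
sum(pct) = 100
GFN = 7802 / 100 = 78.02

Answer: 78.02


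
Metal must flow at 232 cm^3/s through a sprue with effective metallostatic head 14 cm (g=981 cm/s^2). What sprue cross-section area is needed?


Formula: v = sqrt(2*g*h), A = Q/v
Velocity: v = sqrt(2 * 981 * 14) = sqrt(27468) = 165.7347 cm/s
Sprue area: A = Q / v = 232 / 165.7347 = 1.3998 cm^2

Answer: 1.3998 cm^2


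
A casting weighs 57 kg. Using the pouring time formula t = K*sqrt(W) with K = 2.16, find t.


Formula: t = K * sqrt(W)
sqrt(W) = sqrt(57) = 7.54983
t = 2.16 * 7.54983 = 16.3076 s


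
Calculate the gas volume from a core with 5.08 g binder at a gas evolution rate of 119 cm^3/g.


Formula: V_gas = W_binder * gas_evolution_rate
V = 5.08 g * 119 cm^3/g = 604.5200 cm^3

Final answer: 604.5200 cm^3


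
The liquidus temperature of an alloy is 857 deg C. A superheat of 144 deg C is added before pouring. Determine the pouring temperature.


Formula: T_pour = T_melt + Superheat
T_pour = 857 + 144 = 1001 deg C


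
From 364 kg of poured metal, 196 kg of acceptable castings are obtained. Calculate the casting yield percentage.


Formula: Casting Yield = (W_good / W_total) * 100
Yield = (196 kg / 364 kg) * 100 = 53.8462%

Answer: 53.8462%


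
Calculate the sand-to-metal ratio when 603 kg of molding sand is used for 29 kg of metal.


Formula: Sand-to-Metal Ratio = W_sand / W_metal
Ratio = 603 kg / 29 kg = 20.7931

20.7931


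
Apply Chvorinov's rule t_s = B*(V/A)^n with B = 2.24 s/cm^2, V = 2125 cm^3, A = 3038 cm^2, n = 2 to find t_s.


Formula: t_s = B * (V/A)^n  (Chvorinov's rule, n=2)
Modulus M = V/A = 2125/3038 = 0.699473 cm
M^2 = 0.699473^2 = 0.489262 cm^2
t_s = 2.24 * 0.489262 = 1.0959 s

Final answer: 1.0959 s


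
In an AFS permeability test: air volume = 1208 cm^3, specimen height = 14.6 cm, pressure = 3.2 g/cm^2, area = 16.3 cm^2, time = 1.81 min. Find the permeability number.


Formula: Permeability Number P = (V * H) / (p * A * t)
Numerator: V * H = 1208 * 14.6 = 17636.8
Denominator: p * A * t = 3.2 * 16.3 * 1.81 = 94.4096
P = 17636.8 / 94.4096 = 186.8115

186.8115


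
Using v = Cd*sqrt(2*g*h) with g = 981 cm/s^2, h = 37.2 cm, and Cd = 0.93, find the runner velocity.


Formula: v = Cd * sqrt(2 * g * h)  (Torricelli with discharge coefficient)
2*g*h = 2 * 981 * 37.2 = 72986.4 cm^2/s^2
sqrt(72986.4) = 270.15995 cm/s
v = 0.93 * 270.15995 = 251.2488 cm/s

251.2488 cm/s


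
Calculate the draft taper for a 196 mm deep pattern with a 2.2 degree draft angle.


Formula: taper = depth * tan(draft_angle)
tan(2.2 deg) = 0.0384161
taper = 196 mm * 0.0384161 = 7.5296 mm

Answer: 7.5296 mm


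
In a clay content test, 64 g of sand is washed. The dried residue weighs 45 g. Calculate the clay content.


Formula: Clay% = (W_total - W_washed) / W_total * 100
Clay mass = 64 - 45 = 19 g
Clay% = 19 / 64 * 100 = 29.6875%


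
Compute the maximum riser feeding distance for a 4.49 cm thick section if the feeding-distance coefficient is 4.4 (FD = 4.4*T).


Formula: FD = 4.4 * T  (riser feeding-distance rule)
FD = 4.4 * 4.49 cm = 19.7560 cm


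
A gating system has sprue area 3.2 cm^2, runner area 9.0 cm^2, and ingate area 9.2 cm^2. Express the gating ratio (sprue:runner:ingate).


Sprue:Runner:Ingate = 1 : 9.0/3.2 : 9.2/3.2 = 1:2.81:2.88

Final answer: 1:2.81:2.88


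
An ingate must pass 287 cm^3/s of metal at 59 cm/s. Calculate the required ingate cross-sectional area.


Formula: A_ingate = Q / v  (continuity equation)
A = 287 cm^3/s / 59 cm/s = 4.8644 cm^2

4.8644 cm^2


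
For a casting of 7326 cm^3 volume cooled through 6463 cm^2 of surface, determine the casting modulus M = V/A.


Formula: Casting Modulus M = V / A
M = 7326 cm^3 / 6463 cm^2 = 1.1335 cm


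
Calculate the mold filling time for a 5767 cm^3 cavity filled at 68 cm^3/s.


Formula: t_fill = V_mold / Q_flow
t = 5767 cm^3 / 68 cm^3/s = 84.8088 s

84.8088 s


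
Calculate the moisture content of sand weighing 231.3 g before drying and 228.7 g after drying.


Formula: MC = (W_wet - W_dry) / W_wet * 100
Water mass = 231.3 - 228.7 = 2.6 g
MC = 2.6 / 231.3 * 100 = 1.1241%

Answer: 1.1241%


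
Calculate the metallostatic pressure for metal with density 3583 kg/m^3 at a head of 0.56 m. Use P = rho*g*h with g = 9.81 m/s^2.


Formula: P = rho * g * h
rho * g = 3583 * 9.81 = 35149.23 N/m^3
P = 35149.23 * 0.56 = 19683.5688 Pa

Final answer: 19683.5688 Pa


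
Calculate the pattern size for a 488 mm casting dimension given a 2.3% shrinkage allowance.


Formula: L_pattern = L_casting * (1 + shrinkage_rate/100)
Shrinkage factor = 1 + 2.3/100 = 1.023
L_pattern = 488 mm * 1.023 = 499.2240 mm

Final answer: 499.2240 mm


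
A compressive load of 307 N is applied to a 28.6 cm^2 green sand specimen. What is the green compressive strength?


Formula: Compressive Strength = Force / Area
Strength = 307 N / 28.6 cm^2 = 10.7343 N/cm^2

Answer: 10.7343 N/cm^2


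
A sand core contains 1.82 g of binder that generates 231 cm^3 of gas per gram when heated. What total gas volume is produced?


Formula: V_gas = W_binder * gas_evolution_rate
V = 1.82 g * 231 cm^3/g = 420.4200 cm^3


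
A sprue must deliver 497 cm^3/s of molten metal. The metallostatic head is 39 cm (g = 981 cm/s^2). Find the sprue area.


Formula: v = sqrt(2*g*h), A = Q/v
Velocity: v = sqrt(2 * 981 * 39) = sqrt(76518) = 276.6189 cm/s
Sprue area: A = Q / v = 497 / 276.6189 = 1.7967 cm^2

1.7967 cm^2


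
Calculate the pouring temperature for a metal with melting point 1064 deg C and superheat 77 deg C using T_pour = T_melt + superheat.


Formula: T_pour = T_melt + Superheat
T_pour = 1064 + 77 = 1141 deg C

Answer: 1141 deg C


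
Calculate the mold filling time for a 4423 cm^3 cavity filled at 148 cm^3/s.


Formula: t_fill = V_mold / Q_flow
t = 4423 cm^3 / 148 cm^3/s = 29.8851 s

29.8851 s


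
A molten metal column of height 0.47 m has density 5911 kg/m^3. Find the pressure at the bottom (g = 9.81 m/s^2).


Formula: P = rho * g * h
rho * g = 5911 * 9.81 = 57986.91 N/m^3
P = 57986.91 * 0.47 = 27253.8477 Pa

Final answer: 27253.8477 Pa


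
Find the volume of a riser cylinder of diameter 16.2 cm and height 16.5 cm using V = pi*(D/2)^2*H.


Formula: V = pi * (D/2)^2 * H  (cylinder volume)
Radius = D/2 = 16.2/2 = 8.1 cm
V = pi * 8.1^2 * 16.5 = 3400.9783 cm^3

Final answer: 3400.9783 cm^3


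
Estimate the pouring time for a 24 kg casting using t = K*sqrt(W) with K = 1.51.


Formula: t = K * sqrt(W)
sqrt(W) = sqrt(24) = 4.89898
t = 1.51 * 4.89898 = 7.3975 s

7.3975 s


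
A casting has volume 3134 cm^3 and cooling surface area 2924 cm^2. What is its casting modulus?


Formula: Casting Modulus M = V / A
M = 3134 cm^3 / 2924 cm^2 = 1.0718 cm

Final answer: 1.0718 cm


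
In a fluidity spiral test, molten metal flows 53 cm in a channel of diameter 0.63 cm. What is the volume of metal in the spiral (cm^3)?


Formula: V = pi * (d/2)^2 * L  (cylinder volume)
Radius = 0.63/2 = 0.315 cm
V = pi * 0.315^2 * 53 = 16.5214 cm^3

Answer: 16.5214 cm^3


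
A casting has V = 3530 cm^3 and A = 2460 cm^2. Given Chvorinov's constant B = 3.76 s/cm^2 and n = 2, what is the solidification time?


Formula: t_s = B * (V/A)^n  (Chvorinov's rule, n=2)
Modulus M = V/A = 3530/2460 = 1.434959 cm
M^2 = 1.434959^2 = 2.059107 cm^2
t_s = 3.76 * 2.059107 = 7.7422 s


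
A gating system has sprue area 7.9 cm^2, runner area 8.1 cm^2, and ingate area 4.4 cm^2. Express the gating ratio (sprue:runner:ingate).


Sprue:Runner:Ingate = 1 : 8.1/7.9 : 4.4/7.9 = 1:1.03:0.56

Final answer: 1:1.03:0.56


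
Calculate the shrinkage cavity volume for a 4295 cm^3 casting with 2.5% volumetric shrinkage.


Formula: V_shrink = V_casting * shrinkage_pct / 100
V_shrink = 4295 cm^3 * 2.5 / 100 = 107.3750 cm^3

Final answer: 107.3750 cm^3


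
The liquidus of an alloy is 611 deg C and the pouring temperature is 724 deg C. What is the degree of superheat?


Formula: Superheat = T_pour - T_melt
Superheat = 724 - 611 = 113 deg C


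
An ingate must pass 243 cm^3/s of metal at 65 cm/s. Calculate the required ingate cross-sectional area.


Formula: A_ingate = Q / v  (continuity equation)
A = 243 cm^3/s / 65 cm/s = 3.7385 cm^2

Final answer: 3.7385 cm^2


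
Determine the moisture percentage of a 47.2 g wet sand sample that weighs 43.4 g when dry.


Formula: MC = (W_wet - W_dry) / W_wet * 100
Water mass = 47.2 - 43.4 = 3.8 g
MC = 3.8 / 47.2 * 100 = 8.0508%


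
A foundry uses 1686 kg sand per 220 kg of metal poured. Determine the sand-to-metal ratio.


Formula: Sand-to-Metal Ratio = W_sand / W_metal
Ratio = 1686 kg / 220 kg = 7.6636

7.6636


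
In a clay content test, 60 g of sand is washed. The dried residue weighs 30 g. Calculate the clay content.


Formula: Clay% = (W_total - W_washed) / W_total * 100
Clay mass = 60 - 30 = 30 g
Clay% = 30 / 60 * 100 = 50.0000%


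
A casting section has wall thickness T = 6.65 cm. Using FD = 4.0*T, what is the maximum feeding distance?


Formula: FD = 4.0 * T  (riser feeding-distance rule)
FD = 4.0 * 6.65 cm = 26.6000 cm


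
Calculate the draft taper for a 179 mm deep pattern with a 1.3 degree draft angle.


Formula: taper = depth * tan(draft_angle)
tan(1.3 deg) = 0.0226932
taper = 179 mm * 0.0226932 = 4.0621 mm

Final answer: 4.0621 mm


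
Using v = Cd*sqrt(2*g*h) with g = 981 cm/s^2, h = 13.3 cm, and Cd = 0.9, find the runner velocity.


Formula: v = Cd * sqrt(2 * g * h)  (Torricelli with discharge coefficient)
2*g*h = 2 * 981 * 13.3 = 26094.6 cm^2/s^2
sqrt(26094.6) = 161.53823 cm/s
v = 0.9 * 161.53823 = 145.3844 cm/s

Final answer: 145.3844 cm/s


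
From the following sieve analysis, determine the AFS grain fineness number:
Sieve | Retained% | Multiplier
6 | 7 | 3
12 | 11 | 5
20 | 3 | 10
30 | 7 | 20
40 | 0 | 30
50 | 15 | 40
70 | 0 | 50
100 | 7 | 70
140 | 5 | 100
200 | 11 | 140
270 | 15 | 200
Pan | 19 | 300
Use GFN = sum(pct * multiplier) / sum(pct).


Formula: GFN = sum(pct * multiplier) / sum(pct)
sum(pct * multiplier) = 12076
sum(pct) = 100
GFN = 12076 / 100 = 120.76

Final answer: 120.76


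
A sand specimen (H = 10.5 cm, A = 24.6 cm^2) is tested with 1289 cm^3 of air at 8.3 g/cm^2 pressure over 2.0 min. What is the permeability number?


Formula: Permeability Number P = (V * H) / (p * A * t)
Numerator: V * H = 1289 * 10.5 = 13534.5
Denominator: p * A * t = 8.3 * 24.6 * 2.0 = 408.36
P = 13534.5 / 408.36 = 33.1435

Final answer: 33.1435


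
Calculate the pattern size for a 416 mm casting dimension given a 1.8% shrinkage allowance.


Formula: L_pattern = L_casting * (1 + shrinkage_rate/100)
Shrinkage factor = 1 + 1.8/100 = 1.018
L_pattern = 416 mm * 1.018 = 423.4880 mm

Answer: 423.4880 mm


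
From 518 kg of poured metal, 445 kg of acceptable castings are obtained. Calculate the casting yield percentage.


Formula: Casting Yield = (W_good / W_total) * 100
Yield = (445 kg / 518 kg) * 100 = 85.9073%

85.9073%


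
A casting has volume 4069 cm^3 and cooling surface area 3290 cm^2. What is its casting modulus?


Formula: Casting Modulus M = V / A
M = 4069 cm^3 / 3290 cm^2 = 1.2368 cm

Answer: 1.2368 cm


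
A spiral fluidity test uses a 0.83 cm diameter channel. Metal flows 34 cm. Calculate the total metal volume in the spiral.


Formula: V = pi * (d/2)^2 * L  (cylinder volume)
Radius = 0.83/2 = 0.415 cm
V = pi * 0.415^2 * 34 = 18.3961 cm^3

Answer: 18.3961 cm^3


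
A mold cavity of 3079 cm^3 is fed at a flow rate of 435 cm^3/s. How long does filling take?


Formula: t_fill = V_mold / Q_flow
t = 3079 cm^3 / 435 cm^3/s = 7.0782 s

Answer: 7.0782 s


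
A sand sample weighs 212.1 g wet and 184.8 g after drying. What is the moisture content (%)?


Formula: MC = (W_wet - W_dry) / W_wet * 100
Water mass = 212.1 - 184.8 = 27.3 g
MC = 27.3 / 212.1 * 100 = 12.8713%

Final answer: 12.8713%


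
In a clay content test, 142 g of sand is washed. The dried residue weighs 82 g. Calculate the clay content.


Formula: Clay% = (W_total - W_washed) / W_total * 100
Clay mass = 142 - 82 = 60 g
Clay% = 60 / 142 * 100 = 42.2535%

Answer: 42.2535%


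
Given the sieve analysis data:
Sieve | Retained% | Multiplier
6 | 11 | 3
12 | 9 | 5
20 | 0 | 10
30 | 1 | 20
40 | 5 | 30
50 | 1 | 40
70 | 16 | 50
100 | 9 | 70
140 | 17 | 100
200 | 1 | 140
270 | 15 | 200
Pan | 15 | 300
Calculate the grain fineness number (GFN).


Formula: GFN = sum(pct * multiplier) / sum(pct)
sum(pct * multiplier) = 11058
sum(pct) = 100
GFN = 11058 / 100 = 110.58

110.58


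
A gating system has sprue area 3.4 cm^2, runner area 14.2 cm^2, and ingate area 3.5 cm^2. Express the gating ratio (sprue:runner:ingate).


Sprue:Runner:Ingate = 1 : 14.2/3.4 : 3.5/3.4 = 1:4.18:1.03


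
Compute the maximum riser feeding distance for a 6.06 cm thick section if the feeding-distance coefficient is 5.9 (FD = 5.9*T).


Formula: FD = 5.9 * T  (riser feeding-distance rule)
FD = 5.9 * 6.06 cm = 35.7540 cm

35.7540 cm


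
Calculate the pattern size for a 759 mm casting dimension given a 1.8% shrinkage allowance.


Formula: L_pattern = L_casting * (1 + shrinkage_rate/100)
Shrinkage factor = 1 + 1.8/100 = 1.018
L_pattern = 759 mm * 1.018 = 772.6620 mm

Answer: 772.6620 mm


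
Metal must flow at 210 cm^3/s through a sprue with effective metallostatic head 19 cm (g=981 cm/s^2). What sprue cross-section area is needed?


Formula: v = sqrt(2*g*h), A = Q/v
Velocity: v = sqrt(2 * 981 * 19) = sqrt(37278) = 193.0751 cm/s
Sprue area: A = Q / v = 210 / 193.0751 = 1.0877 cm^2

1.0877 cm^2


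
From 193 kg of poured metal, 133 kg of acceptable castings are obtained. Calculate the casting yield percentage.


Formula: Casting Yield = (W_good / W_total) * 100
Yield = (133 kg / 193 kg) * 100 = 68.9119%

68.9119%


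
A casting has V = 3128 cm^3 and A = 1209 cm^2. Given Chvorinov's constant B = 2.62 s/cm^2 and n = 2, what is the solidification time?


Formula: t_s = B * (V/A)^n  (Chvorinov's rule, n=2)
Modulus M = V/A = 3128/1209 = 2.587262 cm
M^2 = 2.587262^2 = 6.693925 cm^2
t_s = 2.62 * 6.693925 = 17.5381 s

Final answer: 17.5381 s


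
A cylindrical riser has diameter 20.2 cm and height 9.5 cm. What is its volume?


Formula: V = pi * (D/2)^2 * H  (cylinder volume)
Radius = D/2 = 20.2/2 = 10.1 cm
V = pi * 10.1^2 * 9.5 = 3044.5017 cm^3


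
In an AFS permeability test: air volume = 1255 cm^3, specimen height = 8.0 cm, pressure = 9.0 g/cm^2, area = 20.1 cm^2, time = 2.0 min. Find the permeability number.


Formula: Permeability Number P = (V * H) / (p * A * t)
Numerator: V * H = 1255 * 8.0 = 10040.0
Denominator: p * A * t = 9.0 * 20.1 * 2.0 = 361.8
P = 10040.0 / 361.8 = 27.7501

Answer: 27.7501


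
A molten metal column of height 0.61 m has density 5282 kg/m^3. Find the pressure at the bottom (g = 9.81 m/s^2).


Formula: P = rho * g * h
rho * g = 5282 * 9.81 = 51816.42 N/m^3
P = 51816.42 * 0.61 = 31608.0162 Pa

Final answer: 31608.0162 Pa


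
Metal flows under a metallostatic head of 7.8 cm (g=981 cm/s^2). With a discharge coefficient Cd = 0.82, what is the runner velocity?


Formula: v = Cd * sqrt(2 * g * h)  (Torricelli with discharge coefficient)
2*g*h = 2 * 981 * 7.8 = 15303.6 cm^2/s^2
sqrt(15303.6) = 123.70772 cm/s
v = 0.82 * 123.70772 = 101.4403 cm/s

101.4403 cm/s


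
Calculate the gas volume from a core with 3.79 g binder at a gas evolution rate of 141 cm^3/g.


Formula: V_gas = W_binder * gas_evolution_rate
V = 3.79 g * 141 cm^3/g = 534.3900 cm^3

Answer: 534.3900 cm^3


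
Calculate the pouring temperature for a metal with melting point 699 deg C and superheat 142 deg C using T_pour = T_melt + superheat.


Formula: T_pour = T_melt + Superheat
T_pour = 699 + 142 = 841 deg C

Final answer: 841 deg C


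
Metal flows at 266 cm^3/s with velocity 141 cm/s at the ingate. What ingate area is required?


Formula: A_ingate = Q / v  (continuity equation)
A = 266 cm^3/s / 141 cm/s = 1.8865 cm^2


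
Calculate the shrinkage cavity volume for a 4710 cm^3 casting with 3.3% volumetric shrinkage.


Formula: V_shrink = V_casting * shrinkage_pct / 100
V_shrink = 4710 cm^3 * 3.3 / 100 = 155.4300 cm^3


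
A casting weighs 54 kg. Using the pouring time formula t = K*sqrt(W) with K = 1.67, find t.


Formula: t = K * sqrt(W)
sqrt(W) = sqrt(54) = 7.34847
t = 1.67 * 7.34847 = 12.2719 s

Answer: 12.2719 s


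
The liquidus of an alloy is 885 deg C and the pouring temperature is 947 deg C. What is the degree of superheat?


Formula: Superheat = T_pour - T_melt
Superheat = 947 - 885 = 62 deg C

62 deg C


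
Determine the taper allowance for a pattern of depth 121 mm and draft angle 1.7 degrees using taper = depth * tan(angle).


Formula: taper = depth * tan(draft_angle)
tan(1.7 deg) = 0.0296793
taper = 121 mm * 0.0296793 = 3.5912 mm

Answer: 3.5912 mm


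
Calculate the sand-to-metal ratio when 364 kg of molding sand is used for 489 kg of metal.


Formula: Sand-to-Metal Ratio = W_sand / W_metal
Ratio = 364 kg / 489 kg = 0.7444


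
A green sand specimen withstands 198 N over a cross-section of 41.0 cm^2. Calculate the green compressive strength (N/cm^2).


Formula: Compressive Strength = Force / Area
Strength = 198 N / 41.0 cm^2 = 4.8293 N/cm^2


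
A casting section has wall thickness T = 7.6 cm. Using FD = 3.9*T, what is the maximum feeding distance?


Formula: FD = 3.9 * T  (riser feeding-distance rule)
FD = 3.9 * 7.6 cm = 29.6400 cm


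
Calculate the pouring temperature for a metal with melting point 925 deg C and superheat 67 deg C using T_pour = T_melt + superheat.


Formula: T_pour = T_melt + Superheat
T_pour = 925 + 67 = 992 deg C

992 deg C


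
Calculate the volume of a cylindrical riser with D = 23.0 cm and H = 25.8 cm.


Formula: V = pi * (D/2)^2 * H  (cylinder volume)
Radius = D/2 = 23.0/2 = 11.5 cm
V = pi * 11.5^2 * 25.8 = 10719.2712 cm^3

Answer: 10719.2712 cm^3


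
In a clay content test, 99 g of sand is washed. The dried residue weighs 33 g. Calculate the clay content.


Formula: Clay% = (W_total - W_washed) / W_total * 100
Clay mass = 99 - 33 = 66 g
Clay% = 66 / 99 * 100 = 66.6667%

Answer: 66.6667%


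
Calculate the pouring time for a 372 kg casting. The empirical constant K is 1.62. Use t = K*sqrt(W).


Formula: t = K * sqrt(W)
sqrt(W) = sqrt(372) = 19.28730
t = 1.62 * 19.28730 = 31.2454 s

Final answer: 31.2454 s


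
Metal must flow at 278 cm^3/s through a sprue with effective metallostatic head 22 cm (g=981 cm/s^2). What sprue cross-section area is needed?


Formula: v = sqrt(2*g*h), A = Q/v
Velocity: v = sqrt(2 * 981 * 22) = sqrt(43164) = 207.7595 cm/s
Sprue area: A = Q / v = 278 / 207.7595 = 1.3381 cm^2


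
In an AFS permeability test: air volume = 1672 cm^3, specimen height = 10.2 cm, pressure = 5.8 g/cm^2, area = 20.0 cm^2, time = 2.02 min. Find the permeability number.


Formula: Permeability Number P = (V * H) / (p * A * t)
Numerator: V * H = 1672 * 10.2 = 17054.4
Denominator: p * A * t = 5.8 * 20.0 * 2.02 = 234.32
P = 17054.4 / 234.32 = 72.7825


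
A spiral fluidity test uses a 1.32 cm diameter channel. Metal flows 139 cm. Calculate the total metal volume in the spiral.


Formula: V = pi * (d/2)^2 * L  (cylinder volume)
Radius = 1.32/2 = 0.66 cm
V = pi * 0.66^2 * 139 = 190.2184 cm^3

Answer: 190.2184 cm^3


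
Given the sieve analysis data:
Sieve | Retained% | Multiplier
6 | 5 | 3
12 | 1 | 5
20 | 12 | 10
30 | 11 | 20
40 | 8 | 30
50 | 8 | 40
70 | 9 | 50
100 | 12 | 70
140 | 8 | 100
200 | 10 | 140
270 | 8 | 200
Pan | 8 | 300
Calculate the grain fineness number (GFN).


Formula: GFN = sum(pct * multiplier) / sum(pct)
sum(pct * multiplier) = 8410
sum(pct) = 100
GFN = 8410 / 100 = 84.10

Answer: 84.10


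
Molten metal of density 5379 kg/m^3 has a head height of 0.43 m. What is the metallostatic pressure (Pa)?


Formula: P = rho * g * h
rho * g = 5379 * 9.81 = 52767.99 N/m^3
P = 52767.99 * 0.43 = 22690.2357 Pa

Answer: 22690.2357 Pa


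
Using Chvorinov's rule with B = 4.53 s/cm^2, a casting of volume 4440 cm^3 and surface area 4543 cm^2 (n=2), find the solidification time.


Formula: t_s = B * (V/A)^n  (Chvorinov's rule, n=2)
Modulus M = V/A = 4440/4543 = 0.977328 cm
M^2 = 0.977328^2 = 0.955170 cm^2
t_s = 4.53 * 0.955170 = 4.3269 s

Answer: 4.3269 s


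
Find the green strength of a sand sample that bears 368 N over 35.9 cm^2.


Formula: Compressive Strength = Force / Area
Strength = 368 N / 35.9 cm^2 = 10.2507 N/cm^2

10.2507 N/cm^2


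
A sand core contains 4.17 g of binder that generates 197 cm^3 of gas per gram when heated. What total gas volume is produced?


Formula: V_gas = W_binder * gas_evolution_rate
V = 4.17 g * 197 cm^3/g = 821.4900 cm^3


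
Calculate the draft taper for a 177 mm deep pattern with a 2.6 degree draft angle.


Formula: taper = depth * tan(draft_angle)
tan(2.6 deg) = 0.0454097
taper = 177 mm * 0.0454097 = 8.0375 mm

Answer: 8.0375 mm


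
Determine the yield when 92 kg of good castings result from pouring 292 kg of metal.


Formula: Casting Yield = (W_good / W_total) * 100
Yield = (92 kg / 292 kg) * 100 = 31.5068%

Answer: 31.5068%


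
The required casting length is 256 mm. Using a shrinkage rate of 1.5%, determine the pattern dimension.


Formula: L_pattern = L_casting * (1 + shrinkage_rate/100)
Shrinkage factor = 1 + 1.5/100 = 1.015
L_pattern = 256 mm * 1.015 = 259.8400 mm

259.8400 mm


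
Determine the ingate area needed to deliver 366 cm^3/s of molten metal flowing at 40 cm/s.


Formula: A_ingate = Q / v  (continuity equation)
A = 366 cm^3/s / 40 cm/s = 9.1500 cm^2

9.1500 cm^2


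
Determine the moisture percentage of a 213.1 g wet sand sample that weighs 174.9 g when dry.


Formula: MC = (W_wet - W_dry) / W_wet * 100
Water mass = 213.1 - 174.9 = 38.2 g
MC = 38.2 / 213.1 * 100 = 17.9259%

17.9259%


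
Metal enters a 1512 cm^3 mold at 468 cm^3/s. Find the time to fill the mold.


Formula: t_fill = V_mold / Q_flow
t = 1512 cm^3 / 468 cm^3/s = 3.2308 s

Final answer: 3.2308 s


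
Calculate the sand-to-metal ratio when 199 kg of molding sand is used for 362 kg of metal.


Formula: Sand-to-Metal Ratio = W_sand / W_metal
Ratio = 199 kg / 362 kg = 0.5497

Answer: 0.5497


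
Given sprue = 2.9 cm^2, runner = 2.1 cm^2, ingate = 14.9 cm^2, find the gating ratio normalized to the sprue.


Sprue:Runner:Ingate = 1 : 2.1/2.9 : 14.9/2.9 = 1:0.72:5.14


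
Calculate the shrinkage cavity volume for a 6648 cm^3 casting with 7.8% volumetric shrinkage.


Formula: V_shrink = V_casting * shrinkage_pct / 100
V_shrink = 6648 cm^3 * 7.8 / 100 = 518.5440 cm^3

Answer: 518.5440 cm^3


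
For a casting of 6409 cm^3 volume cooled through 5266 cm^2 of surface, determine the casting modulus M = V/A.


Formula: Casting Modulus M = V / A
M = 6409 cm^3 / 5266 cm^2 = 1.2171 cm


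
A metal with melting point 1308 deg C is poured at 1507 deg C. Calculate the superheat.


Formula: Superheat = T_pour - T_melt
Superheat = 1507 - 1308 = 199 deg C

Final answer: 199 deg C


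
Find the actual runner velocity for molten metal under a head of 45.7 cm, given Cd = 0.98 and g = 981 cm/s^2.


Formula: v = Cd * sqrt(2 * g * h)  (Torricelli with discharge coefficient)
2*g*h = 2 * 981 * 45.7 = 89663.4 cm^2/s^2
sqrt(89663.4) = 299.43847 cm/s
v = 0.98 * 299.43847 = 293.4497 cm/s

293.4497 cm/s


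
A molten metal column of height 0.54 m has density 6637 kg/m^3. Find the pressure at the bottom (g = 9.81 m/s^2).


Formula: P = rho * g * h
rho * g = 6637 * 9.81 = 65108.97 N/m^3
P = 65108.97 * 0.54 = 35158.8438 Pa

35158.8438 Pa


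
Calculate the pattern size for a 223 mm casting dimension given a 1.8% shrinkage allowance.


Formula: L_pattern = L_casting * (1 + shrinkage_rate/100)
Shrinkage factor = 1 + 1.8/100 = 1.018
L_pattern = 223 mm * 1.018 = 227.0140 mm


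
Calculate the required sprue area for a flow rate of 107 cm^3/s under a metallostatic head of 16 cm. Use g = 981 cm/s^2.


Formula: v = sqrt(2*g*h), A = Q/v
Velocity: v = sqrt(2 * 981 * 16) = sqrt(31392) = 177.1779 cm/s
Sprue area: A = Q / v = 107 / 177.1779 = 0.6039 cm^2

Answer: 0.6039 cm^2


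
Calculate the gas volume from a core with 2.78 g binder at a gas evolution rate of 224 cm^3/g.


Formula: V_gas = W_binder * gas_evolution_rate
V = 2.78 g * 224 cm^3/g = 622.7200 cm^3

Answer: 622.7200 cm^3


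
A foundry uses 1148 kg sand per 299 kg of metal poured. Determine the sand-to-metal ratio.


Formula: Sand-to-Metal Ratio = W_sand / W_metal
Ratio = 1148 kg / 299 kg = 3.8395

3.8395


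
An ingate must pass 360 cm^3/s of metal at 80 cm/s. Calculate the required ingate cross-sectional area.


Formula: A_ingate = Q / v  (continuity equation)
A = 360 cm^3/s / 80 cm/s = 4.5000 cm^2

Final answer: 4.5000 cm^2


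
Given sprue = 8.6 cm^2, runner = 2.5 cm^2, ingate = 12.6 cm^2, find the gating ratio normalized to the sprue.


Sprue:Runner:Ingate = 1 : 2.5/8.6 : 12.6/8.6 = 1:0.29:1.47

Answer: 1:0.29:1.47


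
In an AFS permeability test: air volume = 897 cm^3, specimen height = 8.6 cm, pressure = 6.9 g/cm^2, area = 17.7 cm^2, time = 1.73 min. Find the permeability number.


Formula: Permeability Number P = (V * H) / (p * A * t)
Numerator: V * H = 897 * 8.6 = 7714.2
Denominator: p * A * t = 6.9 * 17.7 * 1.73 = 211.2849
P = 7714.2 / 211.2849 = 36.5109


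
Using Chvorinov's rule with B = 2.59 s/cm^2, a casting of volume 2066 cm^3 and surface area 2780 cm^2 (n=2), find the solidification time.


Formula: t_s = B * (V/A)^n  (Chvorinov's rule, n=2)
Modulus M = V/A = 2066/2780 = 0.743165 cm
M^2 = 0.743165^2 = 0.552294 cm^2
t_s = 2.59 * 0.552294 = 1.4304 s


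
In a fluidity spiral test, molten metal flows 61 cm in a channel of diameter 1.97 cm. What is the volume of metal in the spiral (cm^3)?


Formula: V = pi * (d/2)^2 * L  (cylinder volume)
Radius = 1.97/2 = 0.985 cm
V = pi * 0.985^2 * 61 = 185.9312 cm^3

Answer: 185.9312 cm^3


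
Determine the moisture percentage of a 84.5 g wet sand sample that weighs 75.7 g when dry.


Formula: MC = (W_wet - W_dry) / W_wet * 100
Water mass = 84.5 - 75.7 = 8.8 g
MC = 8.8 / 84.5 * 100 = 10.4142%

Final answer: 10.4142%


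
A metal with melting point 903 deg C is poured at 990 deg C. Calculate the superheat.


Formula: Superheat = T_pour - T_melt
Superheat = 990 - 903 = 87 deg C

87 deg C


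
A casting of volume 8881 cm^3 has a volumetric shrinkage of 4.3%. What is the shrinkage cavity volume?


Formula: V_shrink = V_casting * shrinkage_pct / 100
V_shrink = 8881 cm^3 * 4.3 / 100 = 381.8830 cm^3


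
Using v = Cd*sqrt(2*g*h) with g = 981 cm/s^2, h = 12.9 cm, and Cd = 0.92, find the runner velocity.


Formula: v = Cd * sqrt(2 * g * h)  (Torricelli with discharge coefficient)
2*g*h = 2 * 981 * 12.9 = 25309.8 cm^2/s^2
sqrt(25309.8) = 159.09054 cm/s
v = 0.92 * 159.09054 = 146.3633 cm/s

Final answer: 146.3633 cm/s


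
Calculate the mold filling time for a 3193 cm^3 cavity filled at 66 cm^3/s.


Formula: t_fill = V_mold / Q_flow
t = 3193 cm^3 / 66 cm^3/s = 48.3788 s


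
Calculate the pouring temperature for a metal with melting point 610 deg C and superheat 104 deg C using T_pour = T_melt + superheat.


Formula: T_pour = T_melt + Superheat
T_pour = 610 + 104 = 714 deg C

Final answer: 714 deg C


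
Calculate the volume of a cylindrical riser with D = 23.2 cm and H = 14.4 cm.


Formula: V = pi * (D/2)^2 * H  (cylinder volume)
Radius = D/2 = 23.2/2 = 11.6 cm
V = pi * 11.6^2 * 14.4 = 6087.3510 cm^3


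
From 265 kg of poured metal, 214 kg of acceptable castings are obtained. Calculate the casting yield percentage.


Formula: Casting Yield = (W_good / W_total) * 100
Yield = (214 kg / 265 kg) * 100 = 80.7547%

80.7547%


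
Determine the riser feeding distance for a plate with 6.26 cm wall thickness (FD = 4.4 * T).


Formula: FD = 4.4 * T  (riser feeding-distance rule)
FD = 4.4 * 6.26 cm = 27.5440 cm


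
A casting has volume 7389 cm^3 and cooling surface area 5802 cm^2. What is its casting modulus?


Formula: Casting Modulus M = V / A
M = 7389 cm^3 / 5802 cm^2 = 1.2735 cm

Answer: 1.2735 cm


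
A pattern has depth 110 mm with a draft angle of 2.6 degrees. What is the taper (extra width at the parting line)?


Formula: taper = depth * tan(draft_angle)
tan(2.6 deg) = 0.0454097
taper = 110 mm * 0.0454097 = 4.9951 mm


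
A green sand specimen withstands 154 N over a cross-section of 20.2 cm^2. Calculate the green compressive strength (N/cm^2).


Formula: Compressive Strength = Force / Area
Strength = 154 N / 20.2 cm^2 = 7.6238 N/cm^2

7.6238 N/cm^2


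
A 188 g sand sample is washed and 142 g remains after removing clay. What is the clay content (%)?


Formula: Clay% = (W_total - W_washed) / W_total * 100
Clay mass = 188 - 142 = 46 g
Clay% = 46 / 188 * 100 = 24.4681%


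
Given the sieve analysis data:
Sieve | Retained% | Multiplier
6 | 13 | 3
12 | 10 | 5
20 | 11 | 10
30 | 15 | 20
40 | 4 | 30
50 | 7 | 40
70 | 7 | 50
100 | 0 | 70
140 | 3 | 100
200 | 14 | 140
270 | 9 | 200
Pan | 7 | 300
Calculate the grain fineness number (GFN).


Formula: GFN = sum(pct * multiplier) / sum(pct)
sum(pct * multiplier) = 7409
sum(pct) = 100
GFN = 7409 / 100 = 74.09

Final answer: 74.09


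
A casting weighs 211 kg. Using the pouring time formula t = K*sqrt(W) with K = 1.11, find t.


Formula: t = K * sqrt(W)
sqrt(W) = sqrt(211) = 14.52584
t = 1.11 * 14.52584 = 16.1237 s

Final answer: 16.1237 s


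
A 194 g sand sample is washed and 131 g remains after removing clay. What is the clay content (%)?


Formula: Clay% = (W_total - W_washed) / W_total * 100
Clay mass = 194 - 131 = 63 g
Clay% = 63 / 194 * 100 = 32.4742%

Answer: 32.4742%


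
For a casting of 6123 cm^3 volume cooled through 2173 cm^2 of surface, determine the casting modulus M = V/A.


Formula: Casting Modulus M = V / A
M = 6123 cm^3 / 2173 cm^2 = 2.8178 cm

2.8178 cm


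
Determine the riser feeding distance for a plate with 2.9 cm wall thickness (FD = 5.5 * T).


Formula: FD = 5.5 * T  (riser feeding-distance rule)
FD = 5.5 * 2.9 cm = 15.9500 cm

Final answer: 15.9500 cm


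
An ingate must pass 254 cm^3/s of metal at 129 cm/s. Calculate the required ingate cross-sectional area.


Formula: A_ingate = Q / v  (continuity equation)
A = 254 cm^3/s / 129 cm/s = 1.9690 cm^2

Final answer: 1.9690 cm^2


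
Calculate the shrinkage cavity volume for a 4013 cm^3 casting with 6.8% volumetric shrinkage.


Formula: V_shrink = V_casting * shrinkage_pct / 100
V_shrink = 4013 cm^3 * 6.8 / 100 = 272.8840 cm^3


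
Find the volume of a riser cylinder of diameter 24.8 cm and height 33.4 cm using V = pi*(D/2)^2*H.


Formula: V = pi * (D/2)^2 * H  (cylinder volume)
Radius = D/2 = 24.8/2 = 12.4 cm
V = pi * 12.4^2 * 33.4 = 16133.9130 cm^3

Answer: 16133.9130 cm^3


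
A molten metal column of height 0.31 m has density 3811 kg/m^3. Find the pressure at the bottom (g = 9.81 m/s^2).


Formula: P = rho * g * h
rho * g = 3811 * 9.81 = 37385.91 N/m^3
P = 37385.91 * 0.31 = 11589.6321 Pa

Final answer: 11589.6321 Pa


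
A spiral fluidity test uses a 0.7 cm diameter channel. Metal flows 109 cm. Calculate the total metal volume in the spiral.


Formula: V = pi * (d/2)^2 * L  (cylinder volume)
Radius = 0.7/2 = 0.35 cm
V = pi * 0.35^2 * 109 = 41.9481 cm^3


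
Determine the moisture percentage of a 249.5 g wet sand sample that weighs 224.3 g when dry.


Formula: MC = (W_wet - W_dry) / W_wet * 100
Water mass = 249.5 - 224.3 = 25.2 g
MC = 25.2 / 249.5 * 100 = 10.1002%


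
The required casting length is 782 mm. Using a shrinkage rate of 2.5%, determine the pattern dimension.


Formula: L_pattern = L_casting * (1 + shrinkage_rate/100)
Shrinkage factor = 1 + 2.5/100 = 1.025
L_pattern = 782 mm * 1.025 = 801.5500 mm


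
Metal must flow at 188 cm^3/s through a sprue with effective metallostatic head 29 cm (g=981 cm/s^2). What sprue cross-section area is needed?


Formula: v = sqrt(2*g*h), A = Q/v
Velocity: v = sqrt(2 * 981 * 29) = sqrt(56898) = 238.5330 cm/s
Sprue area: A = Q / v = 188 / 238.5330 = 0.7882 cm^2


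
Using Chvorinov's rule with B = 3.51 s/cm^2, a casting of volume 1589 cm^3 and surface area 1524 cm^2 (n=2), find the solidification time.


Formula: t_s = B * (V/A)^n  (Chvorinov's rule, n=2)
Modulus M = V/A = 1589/1524 = 1.042651 cm
M^2 = 1.042651^2 = 1.087121 cm^2
t_s = 3.51 * 1.087121 = 3.8158 s

3.8158 s


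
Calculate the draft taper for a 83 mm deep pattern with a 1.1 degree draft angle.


Formula: taper = depth * tan(draft_angle)
tan(1.1 deg) = 0.0192010
taper = 83 mm * 0.0192010 = 1.5937 mm

Final answer: 1.5937 mm


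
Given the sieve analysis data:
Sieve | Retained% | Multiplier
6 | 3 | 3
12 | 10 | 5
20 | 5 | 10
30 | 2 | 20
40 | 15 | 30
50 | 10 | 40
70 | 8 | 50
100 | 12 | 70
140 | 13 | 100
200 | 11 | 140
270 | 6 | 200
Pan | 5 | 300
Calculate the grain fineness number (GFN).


Formula: GFN = sum(pct * multiplier) / sum(pct)
sum(pct * multiplier) = 7779
sum(pct) = 100
GFN = 7779 / 100 = 77.79

Answer: 77.79


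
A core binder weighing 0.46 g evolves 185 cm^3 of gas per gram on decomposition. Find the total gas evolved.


Formula: V_gas = W_binder * gas_evolution_rate
V = 0.46 g * 185 cm^3/g = 85.1000 cm^3

Final answer: 85.1000 cm^3


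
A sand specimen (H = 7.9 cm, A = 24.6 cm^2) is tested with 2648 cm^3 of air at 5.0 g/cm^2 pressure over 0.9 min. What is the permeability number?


Formula: Permeability Number P = (V * H) / (p * A * t)
Numerator: V * H = 2648 * 7.9 = 20919.2
Denominator: p * A * t = 5.0 * 24.6 * 0.9 = 110.7
P = 20919.2 / 110.7 = 188.9720

188.9720


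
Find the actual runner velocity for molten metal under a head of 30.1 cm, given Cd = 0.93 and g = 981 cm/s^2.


Formula: v = Cd * sqrt(2 * g * h)  (Torricelli with discharge coefficient)
2*g*h = 2 * 981 * 30.1 = 59056.2 cm^2/s^2
sqrt(59056.2) = 243.01481 cm/s
v = 0.93 * 243.01481 = 226.0038 cm/s


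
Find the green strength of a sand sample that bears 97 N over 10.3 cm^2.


Formula: Compressive Strength = Force / Area
Strength = 97 N / 10.3 cm^2 = 9.4175 N/cm^2

Final answer: 9.4175 N/cm^2


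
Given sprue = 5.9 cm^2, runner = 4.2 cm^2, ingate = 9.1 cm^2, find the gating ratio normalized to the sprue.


Sprue:Runner:Ingate = 1 : 4.2/5.9 : 9.1/5.9 = 1:0.71:1.54

1:0.71:1.54


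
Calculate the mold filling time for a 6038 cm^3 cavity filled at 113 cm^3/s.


Formula: t_fill = V_mold / Q_flow
t = 6038 cm^3 / 113 cm^3/s = 53.4336 s

Final answer: 53.4336 s


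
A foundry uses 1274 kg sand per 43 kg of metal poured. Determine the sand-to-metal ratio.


Formula: Sand-to-Metal Ratio = W_sand / W_metal
Ratio = 1274 kg / 43 kg = 29.6279

Answer: 29.6279


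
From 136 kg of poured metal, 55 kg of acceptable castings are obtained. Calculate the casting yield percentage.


Formula: Casting Yield = (W_good / W_total) * 100
Yield = (55 kg / 136 kg) * 100 = 40.4412%

Answer: 40.4412%


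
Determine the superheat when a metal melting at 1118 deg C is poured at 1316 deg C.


Formula: Superheat = T_pour - T_melt
Superheat = 1316 - 1118 = 198 deg C

Answer: 198 deg C


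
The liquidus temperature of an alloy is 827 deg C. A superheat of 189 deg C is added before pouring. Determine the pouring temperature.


Formula: T_pour = T_melt + Superheat
T_pour = 827 + 189 = 1016 deg C

1016 deg C


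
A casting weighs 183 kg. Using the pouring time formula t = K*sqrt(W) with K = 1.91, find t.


Formula: t = K * sqrt(W)
sqrt(W) = sqrt(183) = 13.52775
t = 1.91 * 13.52775 = 25.8380 s

Answer: 25.8380 s


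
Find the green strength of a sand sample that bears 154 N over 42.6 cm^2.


Formula: Compressive Strength = Force / Area
Strength = 154 N / 42.6 cm^2 = 3.6150 N/cm^2

3.6150 N/cm^2


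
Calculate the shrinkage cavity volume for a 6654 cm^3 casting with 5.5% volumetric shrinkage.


Formula: V_shrink = V_casting * shrinkage_pct / 100
V_shrink = 6654 cm^3 * 5.5 / 100 = 365.9700 cm^3


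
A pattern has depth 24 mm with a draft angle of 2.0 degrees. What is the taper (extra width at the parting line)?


Formula: taper = depth * tan(draft_angle)
tan(2.0 deg) = 0.0349208
taper = 24 mm * 0.0349208 = 0.8381 mm

0.8381 mm


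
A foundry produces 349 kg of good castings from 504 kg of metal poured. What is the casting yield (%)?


Formula: Casting Yield = (W_good / W_total) * 100
Yield = (349 kg / 504 kg) * 100 = 69.2460%

Answer: 69.2460%


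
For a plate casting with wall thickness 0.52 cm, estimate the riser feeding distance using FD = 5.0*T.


Formula: FD = 5.0 * T  (riser feeding-distance rule)
FD = 5.0 * 0.52 cm = 2.6000 cm

2.6000 cm


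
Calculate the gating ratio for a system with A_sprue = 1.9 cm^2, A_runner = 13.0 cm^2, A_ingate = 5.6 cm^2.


Sprue:Runner:Ingate = 1 : 13.0/1.9 : 5.6/1.9 = 1:6.84:2.95

Final answer: 1:6.84:2.95


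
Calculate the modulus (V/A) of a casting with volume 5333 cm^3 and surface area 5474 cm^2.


Formula: Casting Modulus M = V / A
M = 5333 cm^3 / 5474 cm^2 = 0.9742 cm

0.9742 cm


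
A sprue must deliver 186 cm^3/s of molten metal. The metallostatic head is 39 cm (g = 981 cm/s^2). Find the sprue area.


Formula: v = sqrt(2*g*h), A = Q/v
Velocity: v = sqrt(2 * 981 * 39) = sqrt(76518) = 276.6189 cm/s
Sprue area: A = Q / v = 186 / 276.6189 = 0.6724 cm^2


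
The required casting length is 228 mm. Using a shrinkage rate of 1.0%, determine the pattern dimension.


Formula: L_pattern = L_casting * (1 + shrinkage_rate/100)
Shrinkage factor = 1 + 1.0/100 = 1.01
L_pattern = 228 mm * 1.01 = 230.2800 mm


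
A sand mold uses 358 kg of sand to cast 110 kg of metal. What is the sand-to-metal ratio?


Formula: Sand-to-Metal Ratio = W_sand / W_metal
Ratio = 358 kg / 110 kg = 3.2545


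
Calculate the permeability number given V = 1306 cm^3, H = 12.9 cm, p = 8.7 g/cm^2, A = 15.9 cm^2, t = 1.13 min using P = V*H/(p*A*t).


Formula: Permeability Number P = (V * H) / (p * A * t)
Numerator: V * H = 1306 * 12.9 = 16847.4
Denominator: p * A * t = 8.7 * 15.9 * 1.13 = 156.3129
P = 16847.4 / 156.3129 = 107.7800

107.7800


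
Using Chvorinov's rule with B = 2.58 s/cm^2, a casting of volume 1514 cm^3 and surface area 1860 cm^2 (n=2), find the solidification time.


Formula: t_s = B * (V/A)^n  (Chvorinov's rule, n=2)
Modulus M = V/A = 1514/1860 = 0.813978 cm
M^2 = 0.813978^2 = 0.662560 cm^2
t_s = 2.58 * 0.662560 = 1.7094 s

Final answer: 1.7094 s
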